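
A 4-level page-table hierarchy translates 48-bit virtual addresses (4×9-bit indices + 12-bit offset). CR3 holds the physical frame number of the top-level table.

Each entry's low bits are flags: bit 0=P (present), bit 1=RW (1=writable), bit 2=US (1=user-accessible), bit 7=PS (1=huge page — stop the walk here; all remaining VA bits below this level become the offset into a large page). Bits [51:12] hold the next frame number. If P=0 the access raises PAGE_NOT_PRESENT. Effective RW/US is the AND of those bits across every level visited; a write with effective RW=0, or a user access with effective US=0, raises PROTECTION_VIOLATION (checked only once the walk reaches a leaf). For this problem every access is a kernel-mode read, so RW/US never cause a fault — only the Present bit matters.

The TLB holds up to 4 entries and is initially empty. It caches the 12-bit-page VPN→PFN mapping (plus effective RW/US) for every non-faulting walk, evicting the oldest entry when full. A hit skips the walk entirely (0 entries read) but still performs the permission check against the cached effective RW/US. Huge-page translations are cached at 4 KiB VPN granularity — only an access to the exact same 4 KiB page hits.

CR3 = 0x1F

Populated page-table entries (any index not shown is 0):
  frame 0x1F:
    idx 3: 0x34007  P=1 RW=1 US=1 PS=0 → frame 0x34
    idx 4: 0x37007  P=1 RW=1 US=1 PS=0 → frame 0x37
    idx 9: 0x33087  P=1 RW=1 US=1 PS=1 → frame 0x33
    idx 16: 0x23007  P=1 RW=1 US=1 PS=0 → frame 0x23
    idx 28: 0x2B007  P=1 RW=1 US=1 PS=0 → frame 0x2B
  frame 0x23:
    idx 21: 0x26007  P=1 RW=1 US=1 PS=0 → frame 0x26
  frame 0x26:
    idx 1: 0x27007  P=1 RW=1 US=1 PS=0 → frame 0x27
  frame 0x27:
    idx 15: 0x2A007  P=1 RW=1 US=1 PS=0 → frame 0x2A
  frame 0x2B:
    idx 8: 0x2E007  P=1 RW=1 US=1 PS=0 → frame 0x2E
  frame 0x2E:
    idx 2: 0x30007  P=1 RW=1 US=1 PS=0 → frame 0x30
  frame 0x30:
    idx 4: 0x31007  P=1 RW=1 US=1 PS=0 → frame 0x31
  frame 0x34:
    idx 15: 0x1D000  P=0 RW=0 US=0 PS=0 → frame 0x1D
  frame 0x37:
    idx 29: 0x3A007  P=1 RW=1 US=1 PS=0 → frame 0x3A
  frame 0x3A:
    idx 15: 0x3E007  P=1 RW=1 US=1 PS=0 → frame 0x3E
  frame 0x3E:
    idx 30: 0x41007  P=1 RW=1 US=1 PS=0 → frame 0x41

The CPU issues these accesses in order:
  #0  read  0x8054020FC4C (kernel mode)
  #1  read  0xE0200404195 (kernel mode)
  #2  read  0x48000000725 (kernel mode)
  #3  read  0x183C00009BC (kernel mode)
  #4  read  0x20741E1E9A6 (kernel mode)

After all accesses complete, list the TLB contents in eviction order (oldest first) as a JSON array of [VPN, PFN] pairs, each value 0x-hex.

Trace:
#0 VA=0x8054020FC4C (r,kernel):
  lvl0: tbl 0x1F, slot 16 ⇒ 0x23007 (P1/RW1/US1/PS0)
  lvl1: tbl 0x23, slot 21 ⇒ 0x26007 (P1/RW1/US1/PS0)
  lvl2: tbl 0x26, slot 1 ⇒ 0x27007 (P1/RW1/US1/PS0)
  lvl3: tbl 0x27, slot 15 ⇒ 0x2A007 (P1/RW1/US1/PS0)
  → PA=0x2AC4C  (4 entries read)
#1 VA=0xE0200404195 (r,kernel):
  lvl0: tbl 0x1F, slot 28 ⇒ 0x2B007 (P1/RW1/US1/PS0)
  lvl1: tbl 0x2B, slot 8 ⇒ 0x2E007 (P1/RW1/US1/PS0)
  lvl2: tbl 0x2E, slot 2 ⇒ 0x30007 (P1/RW1/US1/PS0)
  lvl3: tbl 0x30, slot 4 ⇒ 0x31007 (P1/RW1/US1/PS0)
  → PA=0x31195  (4 entries read)
#2 VA=0x48000000725 (r,kernel):
  lvl0: tbl 0x1F, slot 9 ⇒ 0x33087 (P1/RW1/US1/PS1)
  → PA=0x33725 (huge @L0)  (1 entries read)
#3 VA=0x183C00009BC (r,kernel):
  lvl0: tbl 0x1F, slot 3 ⇒ 0x34007 (P1/RW1/US1/PS0)
  lvl1: tbl 0x34, slot 15 ⇒ 0x1D000 (P0/RW0/US0/PS0)
  → PAGE_NOT_PRESENT  (2 entries read)
#4 VA=0x20741E1E9A6 (r,kernel):
  lvl0: tbl 0x1F, slot 4 ⇒ 0x37007 (P1/RW1/US1/PS0)
  lvl1: tbl 0x37, slot 29 ⇒ 0x3A007 (P1/RW1/US1/PS0)
  lvl2: tbl 0x3A, slot 15 ⇒ 0x3E007 (P1/RW1/US1/PS0)
  lvl3: tbl 0x3E, slot 30 ⇒ 0x41007 (P1/RW1/US1/PS0)
  → PA=0x419A6  (4 entries read)

TLB: [["0x8054020F", "0x2A"], ["0xE0200404", "0x31"], ["0x48000000", "0x33"], ["0x20741E1E", "0x41"]]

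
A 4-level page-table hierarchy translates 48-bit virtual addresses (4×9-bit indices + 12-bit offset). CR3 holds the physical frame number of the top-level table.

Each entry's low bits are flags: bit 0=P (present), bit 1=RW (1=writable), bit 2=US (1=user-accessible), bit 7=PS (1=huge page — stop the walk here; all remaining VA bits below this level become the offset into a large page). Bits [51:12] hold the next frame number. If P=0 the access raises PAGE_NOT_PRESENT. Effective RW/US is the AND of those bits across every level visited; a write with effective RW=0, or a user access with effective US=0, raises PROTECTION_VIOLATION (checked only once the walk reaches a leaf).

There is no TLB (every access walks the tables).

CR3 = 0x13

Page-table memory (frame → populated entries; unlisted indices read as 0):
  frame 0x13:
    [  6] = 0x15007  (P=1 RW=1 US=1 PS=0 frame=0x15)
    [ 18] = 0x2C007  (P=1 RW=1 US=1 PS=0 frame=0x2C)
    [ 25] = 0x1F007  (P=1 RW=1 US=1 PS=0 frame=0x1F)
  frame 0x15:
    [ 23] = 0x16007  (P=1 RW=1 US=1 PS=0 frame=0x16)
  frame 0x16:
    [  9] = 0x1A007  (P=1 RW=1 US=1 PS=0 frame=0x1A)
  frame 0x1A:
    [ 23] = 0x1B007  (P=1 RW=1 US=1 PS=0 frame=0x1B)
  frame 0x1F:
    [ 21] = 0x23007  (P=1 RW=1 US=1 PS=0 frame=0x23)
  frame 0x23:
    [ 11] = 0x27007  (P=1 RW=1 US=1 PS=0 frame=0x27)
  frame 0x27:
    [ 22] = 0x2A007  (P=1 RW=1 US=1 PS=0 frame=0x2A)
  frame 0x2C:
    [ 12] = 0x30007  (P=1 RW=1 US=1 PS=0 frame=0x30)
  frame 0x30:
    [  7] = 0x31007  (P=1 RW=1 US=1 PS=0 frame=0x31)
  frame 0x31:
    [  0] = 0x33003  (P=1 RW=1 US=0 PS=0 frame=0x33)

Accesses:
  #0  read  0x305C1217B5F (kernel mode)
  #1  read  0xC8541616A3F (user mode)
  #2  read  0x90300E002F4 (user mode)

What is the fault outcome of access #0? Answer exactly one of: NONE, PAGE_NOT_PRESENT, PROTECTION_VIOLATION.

Per-access translation:
#0 VA=0x305C1217B5F (r,kernel):
  [0] read 0x13 idx=6: raw=0x15007 flags P=1 W=1 U=1 S=0
  [1] read 0x15 idx=23: raw=0x16007 flags P=1 W=1 U=1 S=0
  [2] read 0x16 idx=9: raw=0x1A007 flags P=1 W=1 U=1 S=0
  [3] read 0x1A idx=23: raw=0x1B007 flags P=1 W=1 U=1 S=0
  → PA=0x1BB5F  (4 entries read)
#1 VA=0xC8541616A3F (r,user):
  [0] read 0x13 idx=25: raw=0x1F007 flags P=1 W=1 U=1 S=0
  [1] read 0x1F idx=21: raw=0x23007 flags P=1 W=1 U=1 S=0
  [2] read 0x23 idx=11: raw=0x27007 flags P=1 W=1 U=1 S=0
  [3] read 0x27 idx=22: raw=0x2A007 flags P=1 W=1 U=1 S=0
  → PA=0x2AA3F  (4 entries read)
#2 VA=0x90300E002F4 (r,user):
  [0] read 0x13 idx=18: raw=0x2C007 flags P=1 W=1 U=1 S=0
  [1] read 0x2C idx=12: raw=0x30007 flags P=1 W=1 U=1 S=0
  [2] read 0x30 idx=7: raw=0x31007 flags P=1 W=1 U=1 S=0
  [3] read 0x31 idx=0: raw=0x33003 flags P=1 W=1 U=0 S=0
  ✗ PROTECTION_VIOLATION  [4 reads]

Access #0 fault: NONE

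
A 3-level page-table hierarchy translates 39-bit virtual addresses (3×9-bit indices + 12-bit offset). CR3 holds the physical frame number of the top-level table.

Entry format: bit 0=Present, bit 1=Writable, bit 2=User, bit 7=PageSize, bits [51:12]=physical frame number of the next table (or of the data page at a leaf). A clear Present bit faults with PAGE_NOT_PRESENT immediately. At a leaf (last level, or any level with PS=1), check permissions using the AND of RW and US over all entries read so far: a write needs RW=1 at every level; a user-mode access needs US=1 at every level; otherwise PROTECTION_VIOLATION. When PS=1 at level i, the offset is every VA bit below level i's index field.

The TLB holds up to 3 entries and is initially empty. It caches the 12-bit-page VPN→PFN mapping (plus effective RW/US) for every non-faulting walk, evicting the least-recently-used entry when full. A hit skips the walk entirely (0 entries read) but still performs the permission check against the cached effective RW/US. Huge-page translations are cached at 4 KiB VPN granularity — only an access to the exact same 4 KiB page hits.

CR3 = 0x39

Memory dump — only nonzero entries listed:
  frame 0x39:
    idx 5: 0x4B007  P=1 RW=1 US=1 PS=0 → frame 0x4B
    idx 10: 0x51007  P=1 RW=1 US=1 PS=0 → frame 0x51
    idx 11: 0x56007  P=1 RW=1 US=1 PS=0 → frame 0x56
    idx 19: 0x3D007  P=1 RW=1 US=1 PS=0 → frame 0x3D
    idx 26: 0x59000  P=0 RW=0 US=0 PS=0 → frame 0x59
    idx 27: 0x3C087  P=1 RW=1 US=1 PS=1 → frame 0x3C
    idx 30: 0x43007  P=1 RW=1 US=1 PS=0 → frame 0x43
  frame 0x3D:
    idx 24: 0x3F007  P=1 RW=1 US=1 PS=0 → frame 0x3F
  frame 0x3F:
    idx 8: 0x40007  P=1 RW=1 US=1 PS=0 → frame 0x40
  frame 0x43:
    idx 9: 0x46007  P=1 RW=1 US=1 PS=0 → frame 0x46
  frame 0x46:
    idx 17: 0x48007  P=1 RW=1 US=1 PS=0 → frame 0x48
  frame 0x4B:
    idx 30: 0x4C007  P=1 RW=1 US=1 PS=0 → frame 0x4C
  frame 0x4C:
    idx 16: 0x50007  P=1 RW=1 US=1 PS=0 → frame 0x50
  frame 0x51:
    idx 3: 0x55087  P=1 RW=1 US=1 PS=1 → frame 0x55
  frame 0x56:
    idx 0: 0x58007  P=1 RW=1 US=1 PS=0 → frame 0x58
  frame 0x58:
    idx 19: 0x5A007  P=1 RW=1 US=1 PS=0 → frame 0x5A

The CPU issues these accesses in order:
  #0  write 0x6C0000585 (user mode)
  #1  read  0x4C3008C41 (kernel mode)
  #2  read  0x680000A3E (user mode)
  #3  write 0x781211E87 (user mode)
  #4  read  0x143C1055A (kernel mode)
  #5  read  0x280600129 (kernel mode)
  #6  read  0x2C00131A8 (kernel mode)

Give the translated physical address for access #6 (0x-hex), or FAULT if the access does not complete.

Trace:
#0 VA=0x6C0000585 (w,user):
  L0: frame=0x39 idx=27 entry=0x3C087 [P=1 RW=1 US=1 PS=1]
  → PA=0x3C585 (huge @L0)  (1 entries read)
#1 VA=0x4C3008C41 (r,kernel):
  L0: frame=0x39 idx=19 entry=0x3D007 [P=1 RW=1 US=1 PS=0]
  L1: frame=0x3D idx=24 entry=0x3F007 [P=1 RW=1 US=1 PS=0]
  L2: frame=0x3F idx=8 entry=0x40007 [P=1 RW=1 US=1 PS=0]
  → PA=0x40C41  (3 entries read)
#2 VA=0x680000A3E (r,user):
  L0: frame=0x39 idx=26 entry=0x59000 [P=0 RW=0 US=0 PS=0]
  ✗ PAGE_NOT_PRESENT  [1 reads]
#3 VA=0x781211E87 (w,user):
  L0: frame=0x39 idx=30 entry=0x43007 [P=1 RW=1 US=1 PS=0]
  L1: frame=0x43 idx=9 entry=0x46007 [P=1 RW=1 US=1 PS=0]
  L2: frame=0x46 idx=17 entry=0x48007 [P=1 RW=1 US=1 PS=0]
  → PA=0x48E87  (3 entries read)
#4 VA=0x143C1055A (r,kernel):
  L0: frame=0x39 idx=5 entry=0x4B007 [P=1 RW=1 US=1 PS=0]
  L1: frame=0x4B idx=30 entry=0x4C007 [P=1 RW=1 US=1 PS=0]
  L2: frame=0x4C idx=16 entry=0x50007 [P=1 RW=1 US=1 PS=0]
  → PA=0x5055A  (3 entries read)
#5 VA=0x280600129 (r,kernel):
  L0: frame=0x39 idx=10 entry=0x51007 [P=1 RW=1 US=1 PS=0]
  L1: frame=0x51 idx=3 entry=0x55087 [P=1 RW=1 US=1 PS=1]
  → PA=0x55129 (huge @L1)  (2 entries read)
#6 VA=0x2C00131A8 (r,kernel):
  L0: frame=0x39 idx=11 entry=0x56007 [P=1 RW=1 US=1 PS=0]
  L1: frame=0x56 idx=0 entry=0x58007 [P=1 RW=1 US=1 PS=0]
  L2: frame=0x58 idx=19 entry=0x5A007 [P=1 RW=1 US=1 PS=0]
  → PA=0x5A1A8  (3 entries read)

Access #6 PA: 0x5A1A8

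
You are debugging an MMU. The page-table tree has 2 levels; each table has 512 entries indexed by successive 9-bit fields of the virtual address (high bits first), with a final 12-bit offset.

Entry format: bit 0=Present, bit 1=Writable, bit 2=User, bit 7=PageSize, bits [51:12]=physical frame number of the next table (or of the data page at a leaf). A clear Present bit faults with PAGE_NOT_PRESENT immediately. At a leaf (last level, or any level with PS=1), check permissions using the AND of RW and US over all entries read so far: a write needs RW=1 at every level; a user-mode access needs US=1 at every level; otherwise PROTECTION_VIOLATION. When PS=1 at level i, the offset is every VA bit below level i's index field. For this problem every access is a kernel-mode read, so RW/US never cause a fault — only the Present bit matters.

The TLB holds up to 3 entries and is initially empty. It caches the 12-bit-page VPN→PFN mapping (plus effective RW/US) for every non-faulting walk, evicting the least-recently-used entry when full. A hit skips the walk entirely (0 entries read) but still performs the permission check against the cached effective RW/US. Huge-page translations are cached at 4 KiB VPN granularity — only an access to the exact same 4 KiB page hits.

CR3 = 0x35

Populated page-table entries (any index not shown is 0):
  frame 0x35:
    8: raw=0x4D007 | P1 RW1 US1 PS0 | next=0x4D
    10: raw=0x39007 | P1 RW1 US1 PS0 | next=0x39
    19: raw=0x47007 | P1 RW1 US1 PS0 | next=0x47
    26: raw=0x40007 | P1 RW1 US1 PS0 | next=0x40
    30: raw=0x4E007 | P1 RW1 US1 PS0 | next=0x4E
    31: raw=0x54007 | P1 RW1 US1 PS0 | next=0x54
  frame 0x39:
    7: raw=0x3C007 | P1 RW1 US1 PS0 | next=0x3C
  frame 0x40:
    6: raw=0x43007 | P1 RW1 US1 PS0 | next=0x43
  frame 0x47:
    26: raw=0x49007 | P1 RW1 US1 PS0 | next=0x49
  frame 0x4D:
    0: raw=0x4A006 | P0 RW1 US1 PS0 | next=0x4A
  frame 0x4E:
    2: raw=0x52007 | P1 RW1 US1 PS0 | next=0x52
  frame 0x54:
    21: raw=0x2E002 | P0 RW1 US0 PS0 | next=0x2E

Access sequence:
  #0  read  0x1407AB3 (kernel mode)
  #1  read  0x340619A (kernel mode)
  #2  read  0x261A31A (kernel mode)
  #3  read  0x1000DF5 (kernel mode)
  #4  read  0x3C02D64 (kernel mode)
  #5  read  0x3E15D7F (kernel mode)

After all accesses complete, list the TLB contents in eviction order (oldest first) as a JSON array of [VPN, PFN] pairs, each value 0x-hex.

Per-access translation:
#0 VA=0x1407AB3 (r,kernel):
  lvl0: tbl 0x35, slot 10 ⇒ 0x39007 (P1/RW1/US1/PS0)
  lvl1: tbl 0x39, slot 7 ⇒ 0x3C007 (P1/RW1/US1/PS0)
  → PA=0x3CAB3  (2 entries read)
#1 VA=0x340619A (r,kernel):
  lvl0: tbl 0x35, slot 26 ⇒ 0x40007 (P1/RW1/US1/PS0)
  lvl1: tbl 0x40, slot 6 ⇒ 0x43007 (P1/RW1/US1/PS0)
  → PA=0x4319A  (2 entries read)
#2 VA=0x261A31A (r,kernel):
  lvl0: tbl 0x35, slot 19 ⇒ 0x47007 (P1/RW1/US1/PS0)
  lvl1: tbl 0x47, slot 26 ⇒ 0x49007 (P1/RW1/US1/PS0)
  → PA=0x4931A  (2 entries read)
#3 VA=0x1000DF5 (r,kernel):
  lvl0: tbl 0x35, slot 8 ⇒ 0x4D007 (P1/RW1/US1/PS0)
  lvl1: tbl 0x4D, slot 0 ⇒ 0x4A006 (P0/RW1/US1/PS0)
  → PAGE_NOT_PRESENT  (2 entries read)
#4 VA=0x3C02D64 (r,kernel):
  lvl0: tbl 0x35, slot 30 ⇒ 0x4E007 (P1/RW1/US1/PS0)
  lvl1: tbl 0x4E, slot 2 ⇒ 0x52007 (P1/RW1/US1/PS0)
  → PA=0x52D64  (2 entries read)
#5 VA=0x3E15D7F (r,kernel):
  lvl0: tbl 0x35, slot 31 ⇒ 0x54007 (P1/RW1/US1/PS0)
  lvl1: tbl 0x54, slot 21 ⇒ 0x2E002 (P0/RW1/US0/PS0)
  → PAGE_NOT_PRESENT  (2 entries read)

TLB: [["0x3406", "0x43"], ["0x261A", "0x49"], ["0x3C02", "0x52"]]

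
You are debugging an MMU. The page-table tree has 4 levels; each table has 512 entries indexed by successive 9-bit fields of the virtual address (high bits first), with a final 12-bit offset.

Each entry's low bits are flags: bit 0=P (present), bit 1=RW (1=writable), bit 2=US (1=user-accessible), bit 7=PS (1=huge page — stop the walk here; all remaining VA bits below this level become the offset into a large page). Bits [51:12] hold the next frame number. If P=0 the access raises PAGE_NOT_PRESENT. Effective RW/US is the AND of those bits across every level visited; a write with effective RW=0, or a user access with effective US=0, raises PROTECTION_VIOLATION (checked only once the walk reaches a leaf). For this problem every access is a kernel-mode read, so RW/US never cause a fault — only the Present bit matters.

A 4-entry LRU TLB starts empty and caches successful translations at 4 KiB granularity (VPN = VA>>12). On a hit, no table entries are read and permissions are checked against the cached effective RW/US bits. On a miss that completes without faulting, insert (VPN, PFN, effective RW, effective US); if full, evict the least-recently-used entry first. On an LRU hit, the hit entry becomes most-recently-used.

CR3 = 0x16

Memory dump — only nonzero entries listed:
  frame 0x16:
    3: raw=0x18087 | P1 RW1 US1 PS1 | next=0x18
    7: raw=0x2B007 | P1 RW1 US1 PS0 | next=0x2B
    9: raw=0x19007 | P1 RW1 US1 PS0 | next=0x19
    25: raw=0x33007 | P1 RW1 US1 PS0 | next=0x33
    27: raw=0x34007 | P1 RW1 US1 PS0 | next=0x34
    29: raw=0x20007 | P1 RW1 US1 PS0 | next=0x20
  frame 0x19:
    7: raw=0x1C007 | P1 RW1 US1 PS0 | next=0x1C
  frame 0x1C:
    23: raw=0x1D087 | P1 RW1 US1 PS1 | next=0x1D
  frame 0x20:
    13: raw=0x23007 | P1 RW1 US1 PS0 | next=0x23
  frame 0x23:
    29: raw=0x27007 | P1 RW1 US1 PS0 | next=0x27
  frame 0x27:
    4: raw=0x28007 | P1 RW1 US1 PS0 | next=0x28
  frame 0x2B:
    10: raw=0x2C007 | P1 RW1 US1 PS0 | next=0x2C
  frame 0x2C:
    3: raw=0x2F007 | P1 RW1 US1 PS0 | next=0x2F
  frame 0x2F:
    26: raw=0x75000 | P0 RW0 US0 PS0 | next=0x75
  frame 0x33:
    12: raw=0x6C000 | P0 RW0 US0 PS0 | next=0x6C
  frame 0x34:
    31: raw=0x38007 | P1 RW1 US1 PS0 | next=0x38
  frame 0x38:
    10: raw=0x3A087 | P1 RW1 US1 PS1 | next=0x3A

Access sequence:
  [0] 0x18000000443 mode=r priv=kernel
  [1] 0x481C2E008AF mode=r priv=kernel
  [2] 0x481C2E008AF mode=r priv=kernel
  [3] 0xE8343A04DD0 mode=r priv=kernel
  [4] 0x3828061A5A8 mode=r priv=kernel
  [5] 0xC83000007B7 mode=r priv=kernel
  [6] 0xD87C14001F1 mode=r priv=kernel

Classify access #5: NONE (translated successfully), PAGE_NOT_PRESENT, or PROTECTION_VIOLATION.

Per-access translation:
#0 VA=0x18000000443 (r,kernel):
  L0 @0x16[3] → 0x18087  P=1,RW=1,US=1,PS=1
  ⇒ phys 0x18443 (huge @L0)  [1 reads]
#1 VA=0x481C2E008AF (r,kernel):
  L0 @0x16[9] → 0x19007  P=1,RW=1,US=1,PS=0
  L1 @0x19[7] → 0x1C007  P=1,RW=1,US=1,PS=0
  L2 @0x1C[23] → 0x1D087  P=1,RW=1,US=1,PS=1
  ⇒ phys 0x1D8AF (huge @L2)  [3 reads]
#2 VA=0x481C2E008AF (r,kernel):
  TLB hit vpn=0x481C2E00 → PA=0x1D8AF
#3 VA=0xE8343A04DD0 (r,kernel):
  L0 @0x16[29] → 0x20007  P=1,RW=1,US=1,PS=0
  L1 @0x20[13] → 0x23007  P=1,RW=1,US=1,PS=0
  L2 @0x23[29] → 0x27007  P=1,RW=1,US=1,PS=0
  L3 @0x27[4] → 0x28007  P=1,RW=1,US=1,PS=0
  ⇒ phys 0x28DD0  [4 reads]
#4 VA=0x3828061A5A8 (r,kernel):
  L0 @0x16[7] → 0x2B007  P=1,RW=1,US=1,PS=0
  L1 @0x2B[10] → 0x2C007  P=1,RW=1,US=1,PS=0
  L2 @0x2C[3] → 0x2F007  P=1,RW=1,US=1,PS=0
  L3 @0x2F[26] → 0x75000  P=0,RW=0,US=0,PS=0
  ✗ PAGE_NOT_PRESENT  [4 reads]
#5 VA=0xC83000007B7 (r,kernel):
  L0 @0x16[25] → 0x33007  P=1,RW=1,US=1,PS=0
  L1 @0x33[12] → 0x6C000  P=0,RW=0,US=0,PS=0
  ✗ PAGE_NOT_PRESENT  [2 reads]
#6 VA=0xD87C14001F1 (r,kernel):
  L0 @0x16[27] → 0x34007  P=1,RW=1,US=1,PS=0
  L1 @0x34[31] → 0x38007  P=1,RW=1,US=1,PS=0
  L2 @0x38[10] → 0x3A087  P=1,RW=1,US=1,PS=1
  ⇒ phys 0x3A1F1 (huge @L2)  [3 reads]

Access #5 fault: PAGE_NOT_PRESENT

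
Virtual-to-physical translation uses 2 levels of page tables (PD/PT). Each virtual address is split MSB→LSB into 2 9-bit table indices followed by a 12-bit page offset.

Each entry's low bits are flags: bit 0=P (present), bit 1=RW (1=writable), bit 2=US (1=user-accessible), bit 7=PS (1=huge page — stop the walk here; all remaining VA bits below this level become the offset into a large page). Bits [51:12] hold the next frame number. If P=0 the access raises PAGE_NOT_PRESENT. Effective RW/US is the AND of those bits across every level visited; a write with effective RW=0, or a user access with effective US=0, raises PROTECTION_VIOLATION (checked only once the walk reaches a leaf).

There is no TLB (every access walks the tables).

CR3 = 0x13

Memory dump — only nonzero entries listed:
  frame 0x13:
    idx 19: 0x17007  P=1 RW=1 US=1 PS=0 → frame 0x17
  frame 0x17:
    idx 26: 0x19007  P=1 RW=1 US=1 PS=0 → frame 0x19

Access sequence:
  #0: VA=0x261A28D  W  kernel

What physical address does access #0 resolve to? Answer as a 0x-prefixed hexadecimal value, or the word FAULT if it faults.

Per-access translation:
#0 VA=0x261A28D (w,kernel):
  L0 @0x13[19] → 0x17007  P=1,RW=1,US=1,PS=0
  L1 @0x17[26] → 0x19007  P=1,RW=1,US=1,PS=0
  ✓ 0x1928D  — 2 lookups

Access #0 PA: 0x1928D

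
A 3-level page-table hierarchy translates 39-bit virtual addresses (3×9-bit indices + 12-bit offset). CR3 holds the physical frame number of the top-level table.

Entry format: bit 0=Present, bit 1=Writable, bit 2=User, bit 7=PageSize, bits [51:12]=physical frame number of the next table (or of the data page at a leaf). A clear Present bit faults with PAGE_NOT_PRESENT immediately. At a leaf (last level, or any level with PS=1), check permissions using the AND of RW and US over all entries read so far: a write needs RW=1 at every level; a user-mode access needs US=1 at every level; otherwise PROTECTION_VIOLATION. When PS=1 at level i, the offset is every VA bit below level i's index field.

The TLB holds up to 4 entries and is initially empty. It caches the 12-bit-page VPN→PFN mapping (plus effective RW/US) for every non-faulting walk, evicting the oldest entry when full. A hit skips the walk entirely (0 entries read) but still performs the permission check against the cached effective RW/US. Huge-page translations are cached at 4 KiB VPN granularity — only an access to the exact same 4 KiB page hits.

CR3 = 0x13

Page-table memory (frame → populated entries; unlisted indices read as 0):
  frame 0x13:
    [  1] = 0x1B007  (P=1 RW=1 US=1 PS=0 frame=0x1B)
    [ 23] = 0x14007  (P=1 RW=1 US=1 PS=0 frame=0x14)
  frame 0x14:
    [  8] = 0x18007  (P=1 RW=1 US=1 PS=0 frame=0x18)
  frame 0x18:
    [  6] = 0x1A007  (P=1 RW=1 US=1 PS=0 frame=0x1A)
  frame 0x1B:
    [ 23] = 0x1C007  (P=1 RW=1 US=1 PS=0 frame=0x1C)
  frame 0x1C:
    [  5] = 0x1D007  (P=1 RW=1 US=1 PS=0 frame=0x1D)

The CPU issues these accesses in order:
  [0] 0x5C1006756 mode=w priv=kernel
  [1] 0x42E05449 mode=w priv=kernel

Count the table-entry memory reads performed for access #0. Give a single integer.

Walk each access:
#0 VA=0x5C1006756 (w,kernel):
  lvl0: tbl 0x13, slot 23 ⇒ 0x14007 (P1/RW1/US1/PS0)
  lvl1: tbl 0x14, slot 8 ⇒ 0x18007 (P1/RW1/US1/PS0)
  lvl2: tbl 0x18, slot 6 ⇒ 0x1A007 (P1/RW1/US1/PS0)
  ⇒ phys 0x1A756  [3 reads]
#1 VA=0x42E05449 (w,kernel):
  lvl0: tbl 0x13, slot 1 ⇒ 0x1B007 (P1/RW1/US1/PS0)
  lvl1: tbl 0x1B, slot 23 ⇒ 0x1C007 (P1/RW1/US1/PS0)
  lvl2: tbl 0x1C, slot 5 ⇒ 0x1D007 (P1/RW1/US1/PS0)
  ⇒ phys 0x1D449  [3 reads]

Entries read for #0: 3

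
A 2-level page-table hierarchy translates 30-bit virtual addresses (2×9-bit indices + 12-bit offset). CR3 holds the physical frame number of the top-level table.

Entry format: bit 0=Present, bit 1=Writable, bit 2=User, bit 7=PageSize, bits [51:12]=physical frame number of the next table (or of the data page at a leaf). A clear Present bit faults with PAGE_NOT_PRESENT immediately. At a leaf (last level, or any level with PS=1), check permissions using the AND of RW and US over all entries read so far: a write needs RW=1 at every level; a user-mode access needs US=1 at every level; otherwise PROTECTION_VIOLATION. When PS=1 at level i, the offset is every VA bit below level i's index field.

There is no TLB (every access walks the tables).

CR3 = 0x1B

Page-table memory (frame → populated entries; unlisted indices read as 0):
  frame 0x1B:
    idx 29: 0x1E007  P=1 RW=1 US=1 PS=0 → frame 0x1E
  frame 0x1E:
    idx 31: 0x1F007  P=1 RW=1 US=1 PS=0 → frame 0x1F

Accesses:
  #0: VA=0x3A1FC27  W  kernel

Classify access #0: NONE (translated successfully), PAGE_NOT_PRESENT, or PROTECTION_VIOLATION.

Walk each access:
#0 VA=0x3A1FC27 (w,kernel):
  L0 @0x1B[29] → 0x1E007  P=1,RW=1,US=1,PS=0
  L1 @0x1E[31] → 0x1F007  P=1,RW=1,US=1,PS=0
  → PA=0x1FC27  (2 entries read)

Access #0 fault: NONE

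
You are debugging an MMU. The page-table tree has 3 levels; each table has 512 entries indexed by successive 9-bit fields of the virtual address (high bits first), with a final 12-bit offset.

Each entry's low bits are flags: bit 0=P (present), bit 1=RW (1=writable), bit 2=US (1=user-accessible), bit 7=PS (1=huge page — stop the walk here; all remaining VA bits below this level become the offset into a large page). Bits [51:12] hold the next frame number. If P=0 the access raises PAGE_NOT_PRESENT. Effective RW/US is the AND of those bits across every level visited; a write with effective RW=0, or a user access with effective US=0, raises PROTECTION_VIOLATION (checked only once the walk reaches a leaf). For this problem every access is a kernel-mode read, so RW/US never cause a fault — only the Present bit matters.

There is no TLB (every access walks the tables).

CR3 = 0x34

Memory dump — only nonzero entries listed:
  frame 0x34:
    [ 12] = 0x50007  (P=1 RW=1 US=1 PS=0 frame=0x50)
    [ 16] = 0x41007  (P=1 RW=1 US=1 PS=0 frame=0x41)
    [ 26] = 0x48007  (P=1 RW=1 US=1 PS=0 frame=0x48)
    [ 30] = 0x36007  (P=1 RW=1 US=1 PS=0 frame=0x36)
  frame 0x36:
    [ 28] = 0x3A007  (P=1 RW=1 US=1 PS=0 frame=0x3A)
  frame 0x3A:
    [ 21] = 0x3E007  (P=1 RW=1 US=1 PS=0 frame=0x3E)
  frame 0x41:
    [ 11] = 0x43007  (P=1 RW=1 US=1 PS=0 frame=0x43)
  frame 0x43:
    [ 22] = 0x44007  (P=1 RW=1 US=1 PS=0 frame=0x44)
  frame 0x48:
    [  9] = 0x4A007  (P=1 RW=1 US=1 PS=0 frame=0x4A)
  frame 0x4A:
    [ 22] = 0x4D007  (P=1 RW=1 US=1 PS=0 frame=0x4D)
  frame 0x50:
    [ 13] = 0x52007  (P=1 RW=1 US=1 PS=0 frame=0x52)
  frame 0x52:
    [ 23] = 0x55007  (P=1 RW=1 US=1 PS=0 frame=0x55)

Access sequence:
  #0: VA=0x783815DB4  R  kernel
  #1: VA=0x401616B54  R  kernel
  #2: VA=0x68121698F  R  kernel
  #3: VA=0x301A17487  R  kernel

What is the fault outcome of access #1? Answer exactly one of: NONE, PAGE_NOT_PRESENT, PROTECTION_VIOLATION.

Per-access translation:
#0 VA=0x783815DB4 (r,kernel):
  L0 @0x34[30] → 0x36007  P=1,RW=1,US=1,PS=0
  L1 @0x36[28] → 0x3A007  P=1,RW=1,US=1,PS=0
  L2 @0x3A[21] → 0x3E007  P=1,RW=1,US=1,PS=0
  → PA=0x3EDB4  (3 entries read)
#1 VA=0x401616B54 (r,kernel):
  L0 @0x34[16] → 0x41007  P=1,RW=1,US=1,PS=0
  L1 @0x41[11] → 0x43007  P=1,RW=1,US=1,PS=0
  L2 @0x43[22] → 0x44007  P=1,RW=1,US=1,PS=0
  → PA=0x44B54  (3 entries read)
#2 VA=0x68121698F (r,kernel):
  L0 @0x34[26] → 0x48007  P=1,RW=1,US=1,PS=0
  L1 @0x48[9] → 0x4A007  P=1,RW=1,US=1,PS=0
  L2 @0x4A[22] → 0x4D007  P=1,RW=1,US=1,PS=0
  → PA=0x4D98F  (3 entries read)
#3 VA=0x301A17487 (r,kernel):
  L0 @0x34[12] → 0x50007  P=1,RW=1,US=1,PS=0
  L1 @0x50[13] → 0x52007  P=1,RW=1,US=1,PS=0
  L2 @0x52[23] → 0x55007  P=1,RW=1,US=1,PS=0
  → PA=0x55487  (3 entries read)

Access #1 fault: NONE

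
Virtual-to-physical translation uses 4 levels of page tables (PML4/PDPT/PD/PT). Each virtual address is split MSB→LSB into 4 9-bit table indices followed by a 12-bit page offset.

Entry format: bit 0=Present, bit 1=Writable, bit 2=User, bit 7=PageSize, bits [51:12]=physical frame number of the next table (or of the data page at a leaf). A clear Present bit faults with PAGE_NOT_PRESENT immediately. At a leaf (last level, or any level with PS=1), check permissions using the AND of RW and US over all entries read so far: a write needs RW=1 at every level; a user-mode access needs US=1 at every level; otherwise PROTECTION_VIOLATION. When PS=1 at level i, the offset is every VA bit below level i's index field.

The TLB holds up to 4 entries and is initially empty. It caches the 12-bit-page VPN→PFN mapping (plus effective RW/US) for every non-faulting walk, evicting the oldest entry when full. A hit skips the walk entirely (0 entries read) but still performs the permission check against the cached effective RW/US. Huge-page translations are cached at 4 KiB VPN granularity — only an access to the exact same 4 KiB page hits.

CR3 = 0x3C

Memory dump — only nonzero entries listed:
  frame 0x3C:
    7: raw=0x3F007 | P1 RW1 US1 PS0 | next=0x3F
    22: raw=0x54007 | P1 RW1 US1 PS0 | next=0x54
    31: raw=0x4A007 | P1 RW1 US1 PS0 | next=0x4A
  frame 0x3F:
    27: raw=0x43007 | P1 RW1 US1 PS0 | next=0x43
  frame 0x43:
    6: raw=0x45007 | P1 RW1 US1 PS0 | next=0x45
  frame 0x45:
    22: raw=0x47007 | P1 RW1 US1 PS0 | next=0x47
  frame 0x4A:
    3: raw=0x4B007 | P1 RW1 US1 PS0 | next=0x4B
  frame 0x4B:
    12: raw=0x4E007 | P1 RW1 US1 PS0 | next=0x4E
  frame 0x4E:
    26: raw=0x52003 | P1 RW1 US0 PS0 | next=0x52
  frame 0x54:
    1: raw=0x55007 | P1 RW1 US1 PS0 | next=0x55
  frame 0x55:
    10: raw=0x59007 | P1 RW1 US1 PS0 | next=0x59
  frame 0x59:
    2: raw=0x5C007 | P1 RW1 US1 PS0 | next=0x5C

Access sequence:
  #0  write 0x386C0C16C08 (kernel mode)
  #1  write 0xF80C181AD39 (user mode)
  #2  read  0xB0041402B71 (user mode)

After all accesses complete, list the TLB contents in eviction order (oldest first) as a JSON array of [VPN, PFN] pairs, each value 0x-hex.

Trace:
#0 VA=0x386C0C16C08 (w,kernel):
  lvl0: tbl 0x3C, slot 7 ⇒ 0x3F007 (P1/RW1/US1/PS0)
  lvl1: tbl 0x3F, slot 27 ⇒ 0x43007 (P1/RW1/US1/PS0)
  lvl2: tbl 0x43, slot 6 ⇒ 0x45007 (P1/RW1/US1/PS0)
  lvl3: tbl 0x45, slot 22 ⇒ 0x47007 (P1/RW1/US1/PS0)
  ✓ 0x47C08  — 4 lookups
#1 VA=0xF80C181AD39 (w,user):
  lvl0: tbl 0x3C, slot 31 ⇒ 0x4A007 (P1/RW1/US1/PS0)
  lvl1: tbl 0x4A, slot 3 ⇒ 0x4B007 (P1/RW1/US1/PS0)
  lvl2: tbl 0x4B, slot 12 ⇒ 0x4E007 (P1/RW1/US1/PS0)
  lvl3: tbl 0x4E, slot 26 ⇒ 0x52003 (P1/RW1/US0/PS0)
  ⇒ fault: PROTECTION_VIOLATION  — 4 lookups
#2 VA=0xB0041402B71 (r,user):
  lvl0: tbl 0x3C, slot 22 ⇒ 0x54007 (P1/RW1/US1/PS0)
  lvl1: tbl 0x54, slot 1 ⇒ 0x55007 (P1/RW1/US1/PS0)
  lvl2: tbl 0x55, slot 10 ⇒ 0x59007 (P1/RW1/US1/PS0)
  lvl3: tbl 0x59, slot 2 ⇒ 0x5C007 (P1/RW1/US1/PS0)
  ✓ 0x5CB71  — 4 lookups

TLB: [["0x386C0C16", "0x47"], ["0xB0041402", "0x5C"]]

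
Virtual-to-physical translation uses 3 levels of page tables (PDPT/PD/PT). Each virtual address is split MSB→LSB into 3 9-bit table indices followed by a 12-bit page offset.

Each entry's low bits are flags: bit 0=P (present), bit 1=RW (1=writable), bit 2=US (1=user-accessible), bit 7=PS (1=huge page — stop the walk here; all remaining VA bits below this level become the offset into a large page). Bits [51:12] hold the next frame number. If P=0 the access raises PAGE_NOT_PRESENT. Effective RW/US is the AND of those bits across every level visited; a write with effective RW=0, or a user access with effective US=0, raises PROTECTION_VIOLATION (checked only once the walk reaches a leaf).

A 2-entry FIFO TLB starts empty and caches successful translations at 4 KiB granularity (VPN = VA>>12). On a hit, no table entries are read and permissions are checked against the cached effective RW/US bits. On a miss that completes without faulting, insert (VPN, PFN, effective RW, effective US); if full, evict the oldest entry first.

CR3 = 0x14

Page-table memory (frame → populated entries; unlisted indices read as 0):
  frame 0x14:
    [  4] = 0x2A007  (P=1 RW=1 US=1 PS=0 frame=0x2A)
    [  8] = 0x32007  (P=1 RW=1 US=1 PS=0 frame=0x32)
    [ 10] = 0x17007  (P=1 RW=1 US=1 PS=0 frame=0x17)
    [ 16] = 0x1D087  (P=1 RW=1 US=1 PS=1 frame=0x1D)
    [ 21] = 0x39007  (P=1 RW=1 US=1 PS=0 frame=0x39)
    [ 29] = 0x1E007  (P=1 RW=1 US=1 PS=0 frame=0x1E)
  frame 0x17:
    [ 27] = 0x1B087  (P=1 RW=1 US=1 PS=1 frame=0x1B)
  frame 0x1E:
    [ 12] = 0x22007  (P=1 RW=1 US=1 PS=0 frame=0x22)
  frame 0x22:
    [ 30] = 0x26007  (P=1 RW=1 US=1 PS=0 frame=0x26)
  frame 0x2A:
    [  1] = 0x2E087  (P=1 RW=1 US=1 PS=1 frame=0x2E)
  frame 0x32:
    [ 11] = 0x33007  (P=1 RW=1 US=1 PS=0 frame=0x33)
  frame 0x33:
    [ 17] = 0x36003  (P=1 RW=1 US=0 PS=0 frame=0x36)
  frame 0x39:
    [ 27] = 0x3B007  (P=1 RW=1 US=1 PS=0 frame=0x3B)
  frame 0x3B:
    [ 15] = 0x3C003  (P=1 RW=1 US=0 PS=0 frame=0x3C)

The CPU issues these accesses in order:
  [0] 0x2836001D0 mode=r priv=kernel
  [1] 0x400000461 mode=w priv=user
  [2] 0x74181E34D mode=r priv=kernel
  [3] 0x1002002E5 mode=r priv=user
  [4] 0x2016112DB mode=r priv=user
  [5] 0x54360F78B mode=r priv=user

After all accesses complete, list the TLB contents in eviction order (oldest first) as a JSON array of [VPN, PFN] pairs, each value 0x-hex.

Per-access translation:
#0 VA=0x2836001D0 (r,kernel):
  [0] read 0x14 idx=10: raw=0x17007 flags P=1 W=1 U=1 S=0
  [1] read 0x17 idx=27: raw=0x1B087 flags P=1 W=1 U=1 S=1
  → PA=0x1B1D0 (huge @L1)  (2 entries read)
#1 VA=0x400000461 (w,user):
  [0] read 0x14 idx=16: raw=0x1D087 flags P=1 W=1 U=1 S=1
  → PA=0x1D461 (huge @L0)  (1 entries read)
#2 VA=0x74181E34D (r,kernel):
  [0] read 0x14 idx=29: raw=0x1E007 flags P=1 W=1 U=1 S=0
  [1] read 0x1E idx=12: raw=0x22007 flags P=1 W=1 U=1 S=0
  [2] read 0x22 idx=30: raw=0x26007 flags P=1 W=1 U=1 S=0
  → PA=0x2634D  (3 entries read)
#3 VA=0x1002002E5 (r,user):
  [0] read 0x14 idx=4: raw=0x2A007 flags P=1 W=1 U=1 S=0
  [1] read 0x2A idx=1: raw=0x2E087 flags P=1 W=1 U=1 S=1
  → PA=0x2E2E5 (huge @L1)  (2 entries read)
#4 VA=0x2016112DB (r,user):
  [0] read 0x14 idx=8: raw=0x32007 flags P=1 W=1 U=1 S=0
  [1] read 0x32 idx=11: raw=0x33007 flags P=1 W=1 U=1 S=0
  [2] read 0x33 idx=17: raw=0x36003 flags P=1 W=1 U=0 S=0
  → PROTECTION_VIOLATION  (3 entries read)
#5 VA=0x54360F78B (r,user):
  [0] read 0x14 idx=21: raw=0x39007 flags P=1 W=1 U=1 S=0
  [1] read 0x39 idx=27: raw=0x3B007 flags P=1 W=1 U=1 S=0
  [2] read 0x3B idx=15: raw=0x3C003 flags P=1 W=1 U=0 S=0
  → PROTECTION_VIOLATION  (3 entries read)

TLB: [["0x74181E", "0x26"], ["0x100200", "0x2E"]]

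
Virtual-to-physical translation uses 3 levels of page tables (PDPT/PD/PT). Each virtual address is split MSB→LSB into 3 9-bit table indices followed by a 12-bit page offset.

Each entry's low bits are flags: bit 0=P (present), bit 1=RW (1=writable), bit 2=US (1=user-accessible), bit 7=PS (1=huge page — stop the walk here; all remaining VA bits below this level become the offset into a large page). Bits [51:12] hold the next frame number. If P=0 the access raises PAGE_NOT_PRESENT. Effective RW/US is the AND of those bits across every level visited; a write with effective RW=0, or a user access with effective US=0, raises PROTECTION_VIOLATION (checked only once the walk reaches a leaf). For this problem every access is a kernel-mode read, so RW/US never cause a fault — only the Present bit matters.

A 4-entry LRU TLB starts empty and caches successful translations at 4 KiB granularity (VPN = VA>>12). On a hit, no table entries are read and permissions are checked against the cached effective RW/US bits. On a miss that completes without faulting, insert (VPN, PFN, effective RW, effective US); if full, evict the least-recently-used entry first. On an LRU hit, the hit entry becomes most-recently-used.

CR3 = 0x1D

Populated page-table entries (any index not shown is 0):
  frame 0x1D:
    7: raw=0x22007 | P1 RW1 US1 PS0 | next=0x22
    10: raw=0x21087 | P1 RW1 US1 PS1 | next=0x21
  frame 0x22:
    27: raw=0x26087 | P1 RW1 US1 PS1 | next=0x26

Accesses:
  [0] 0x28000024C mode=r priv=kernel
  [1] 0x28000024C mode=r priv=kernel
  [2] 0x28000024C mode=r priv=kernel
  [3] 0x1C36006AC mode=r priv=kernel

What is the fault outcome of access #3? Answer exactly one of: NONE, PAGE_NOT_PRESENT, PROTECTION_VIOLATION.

Per-access translation:
#0 VA=0x28000024C (r,kernel):
  [0] read 0x1D idx=10: raw=0x21087 flags P=1 W=1 U=1 S=1
  ✓ 0x2124C (huge @L0)  — 1 lookups
#1 VA=0x28000024C (r,kernel):
  TLB hit vpn=0x280000 → PA=0x2124C
#2 VA=0x28000024C (r,kernel):
  TLB hit vpn=0x280000 → PA=0x2124C
#3 VA=0x1C36006AC (r,kernel):
  [0] read 0x1D idx=7: raw=0x22007 flags P=1 W=1 U=1 S=0
  [1] read 0x22 idx=27: raw=0x26087 flags P=1 W=1 U=1 S=1
  ✓ 0x266AC (huge @L1)  — 2 lookups

Access #3 fault: NONE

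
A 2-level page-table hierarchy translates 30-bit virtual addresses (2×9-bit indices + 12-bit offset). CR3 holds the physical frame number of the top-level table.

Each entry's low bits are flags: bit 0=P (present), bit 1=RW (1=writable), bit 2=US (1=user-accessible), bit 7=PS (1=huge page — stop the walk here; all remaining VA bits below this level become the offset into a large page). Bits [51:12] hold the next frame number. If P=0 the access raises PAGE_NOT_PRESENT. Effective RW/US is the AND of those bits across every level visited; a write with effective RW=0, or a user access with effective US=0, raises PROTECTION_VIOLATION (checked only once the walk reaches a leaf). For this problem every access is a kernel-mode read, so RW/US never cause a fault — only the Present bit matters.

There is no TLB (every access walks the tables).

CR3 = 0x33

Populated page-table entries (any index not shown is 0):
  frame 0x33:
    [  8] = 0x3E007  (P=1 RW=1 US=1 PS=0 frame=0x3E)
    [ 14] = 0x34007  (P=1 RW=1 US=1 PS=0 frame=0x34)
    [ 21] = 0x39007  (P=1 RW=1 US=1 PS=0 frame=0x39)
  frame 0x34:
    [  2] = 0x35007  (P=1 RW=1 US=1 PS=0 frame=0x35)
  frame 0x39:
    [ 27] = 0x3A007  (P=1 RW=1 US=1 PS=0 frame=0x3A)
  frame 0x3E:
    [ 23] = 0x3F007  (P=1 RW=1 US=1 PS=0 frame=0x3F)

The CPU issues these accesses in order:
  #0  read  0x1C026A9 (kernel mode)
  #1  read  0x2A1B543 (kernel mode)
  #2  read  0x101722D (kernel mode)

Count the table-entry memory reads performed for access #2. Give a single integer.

Per-access translation:
#0 VA=0x1C026A9 (r,kernel):
  [0] read 0x33 idx=14: raw=0x34007 flags P=1 W=1 U=1 S=0
  [1] read 0x34 idx=2: raw=0x35007 flags P=1 W=1 U=1 S=0
  ⇒ phys 0x356A9  [2 reads]
#1 VA=0x2A1B543 (r,kernel):
  [0] read 0x33 idx=21: raw=0x39007 flags P=1 W=1 U=1 S=0
  [1] read 0x39 idx=27: raw=0x3A007 flags P=1 W=1 U=1 S=0
  ⇒ phys 0x3A543  [2 reads]
#2 VA=0x101722D (r,kernel):
  [0] read 0x33 idx=8: raw=0x3E007 flags P=1 W=1 U=1 S=0
  [1] read 0x3E idx=23: raw=0x3F007 flags P=1 W=1 U=1 S=0
  ⇒ phys 0x3F22D  [2 reads]

Entries read for #2: 2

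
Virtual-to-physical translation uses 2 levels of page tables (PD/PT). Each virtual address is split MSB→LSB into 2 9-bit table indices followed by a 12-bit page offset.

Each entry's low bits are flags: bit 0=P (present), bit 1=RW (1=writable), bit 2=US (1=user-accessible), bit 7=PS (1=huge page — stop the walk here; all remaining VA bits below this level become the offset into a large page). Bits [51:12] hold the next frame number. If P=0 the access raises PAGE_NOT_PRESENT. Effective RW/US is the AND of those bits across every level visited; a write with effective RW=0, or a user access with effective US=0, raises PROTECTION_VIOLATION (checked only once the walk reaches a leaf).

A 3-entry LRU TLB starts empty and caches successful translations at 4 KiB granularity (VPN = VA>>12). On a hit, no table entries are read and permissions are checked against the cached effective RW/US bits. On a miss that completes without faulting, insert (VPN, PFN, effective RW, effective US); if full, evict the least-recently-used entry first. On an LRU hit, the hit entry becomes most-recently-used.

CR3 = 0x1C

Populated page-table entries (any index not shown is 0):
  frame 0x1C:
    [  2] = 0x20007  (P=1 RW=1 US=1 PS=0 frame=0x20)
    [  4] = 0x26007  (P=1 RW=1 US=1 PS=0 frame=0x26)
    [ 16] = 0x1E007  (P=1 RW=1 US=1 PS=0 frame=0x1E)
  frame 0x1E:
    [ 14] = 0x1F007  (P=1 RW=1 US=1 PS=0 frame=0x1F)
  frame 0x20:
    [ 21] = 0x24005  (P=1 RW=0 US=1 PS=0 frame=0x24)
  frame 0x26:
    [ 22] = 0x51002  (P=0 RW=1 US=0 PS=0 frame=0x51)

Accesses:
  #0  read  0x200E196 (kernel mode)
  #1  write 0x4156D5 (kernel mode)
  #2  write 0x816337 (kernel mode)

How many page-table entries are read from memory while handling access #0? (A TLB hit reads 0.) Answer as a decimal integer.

Per-access translation:
#0 VA=0x200E196 (r,kernel):
  L0 @0x1C[16] → 0x1E007  P=1,RW=1,US=1,PS=0
  L1 @0x1E[14] → 0x1F007  P=1,RW=1,US=1,PS=0
  → PA=0x1F196  (2 entries read)
#1 VA=0x4156D5 (w,kernel):
  L0 @0x1C[2] → 0x20007  P=1,RW=1,US=1,PS=0
  L1 @0x20[21] → 0x24005  P=1,RW=0,US=1,PS=0
  → PROTECTION_VIOLATION  (2 entries read)
#2 VA=0x816337 (w,kernel):
  L0 @0x1C[4] → 0x26007  P=1,RW=1,US=1,PS=0
  L1 @0x26[22] → 0x51002  P=0,RW=1,US=0,PS=0
  → PAGE_NOT_PRESENT  (2 entries read)

Entries read for #0: 2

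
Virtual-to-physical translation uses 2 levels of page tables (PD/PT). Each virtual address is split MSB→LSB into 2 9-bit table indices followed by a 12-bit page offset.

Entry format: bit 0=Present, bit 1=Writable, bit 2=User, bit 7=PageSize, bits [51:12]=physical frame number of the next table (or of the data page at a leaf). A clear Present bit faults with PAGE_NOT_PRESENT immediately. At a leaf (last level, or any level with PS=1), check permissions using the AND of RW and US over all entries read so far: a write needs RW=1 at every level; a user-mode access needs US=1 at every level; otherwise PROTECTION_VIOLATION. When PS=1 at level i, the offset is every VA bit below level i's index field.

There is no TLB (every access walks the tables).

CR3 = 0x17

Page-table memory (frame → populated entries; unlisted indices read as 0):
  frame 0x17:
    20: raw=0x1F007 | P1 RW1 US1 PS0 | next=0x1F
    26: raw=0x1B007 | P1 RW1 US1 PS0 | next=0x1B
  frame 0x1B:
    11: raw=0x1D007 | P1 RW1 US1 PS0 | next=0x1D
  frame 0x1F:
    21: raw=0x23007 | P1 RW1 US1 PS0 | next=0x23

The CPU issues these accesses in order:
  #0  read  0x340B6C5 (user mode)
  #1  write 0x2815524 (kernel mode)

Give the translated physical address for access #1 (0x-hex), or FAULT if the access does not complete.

Walk each access:
#0 VA=0x340B6C5 (r,user):
  [0] read 0x17 idx=26: raw=0x1B007 flags P=1 W=1 U=1 S=0
  [1] read 0x1B idx=11: raw=0x1D007 flags P=1 W=1 U=1 S=0
  → PA=0x1D6C5  (2 entries read)
#1 VA=0x2815524 (w,kernel):
  [0] read 0x17 idx=20: raw=0x1F007 flags P=1 W=1 U=1 S=0
  [1] read 0x1F idx=21: raw=0x23007 flags P=1 W=1 U=1 S=0
  → PA=0x23524  (2 entries read)

Access #1 PA: 0x23524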